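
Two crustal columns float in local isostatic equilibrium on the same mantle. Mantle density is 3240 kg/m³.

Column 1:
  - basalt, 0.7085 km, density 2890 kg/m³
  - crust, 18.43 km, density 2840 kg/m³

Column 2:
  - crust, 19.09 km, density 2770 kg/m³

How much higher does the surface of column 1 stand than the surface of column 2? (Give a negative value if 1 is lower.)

−0.417 km

For any compensation level in the mantle, the mantle terms cancel and isostasy reduces to e = (Σt_1 − Σt_2) − (Σ(ρt)_1 − Σ(ρt)_2) / ρ_m.
Σt_1 = 19.1385 km; Σt_2 = 19.09 km; Σ(ρt)_1 = 54388.765; Σ(ρt)_2 = 52879.3 (in km·kg/m³).
e = (19.1385 − 19.09) − (54388.765 − 52879.3) / 3240 = −0.417 km.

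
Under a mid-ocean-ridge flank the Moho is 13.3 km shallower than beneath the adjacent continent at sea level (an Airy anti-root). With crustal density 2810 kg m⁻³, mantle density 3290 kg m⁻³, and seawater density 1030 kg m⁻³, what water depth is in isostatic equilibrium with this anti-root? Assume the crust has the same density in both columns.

Replacing a thickness d of crust by seawater at the top must be balanced by replacing crust with mantle at the base: d (ρ_c − ρ_w) = a (ρ_m − ρ_c).
d = a (ρ_m − ρ_c)/(ρ_c − ρ_w) = 13.3 km × 480/1780 = 3.59 km.

3.59 km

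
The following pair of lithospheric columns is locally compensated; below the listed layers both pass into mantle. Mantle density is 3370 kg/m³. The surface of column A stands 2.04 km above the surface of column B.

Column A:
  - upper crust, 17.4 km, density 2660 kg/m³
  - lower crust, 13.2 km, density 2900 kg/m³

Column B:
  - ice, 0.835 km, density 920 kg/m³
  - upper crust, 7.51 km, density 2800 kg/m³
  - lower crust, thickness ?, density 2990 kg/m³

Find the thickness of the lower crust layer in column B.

Take the compensation level at the base of the deeper column (depth z_c below the surface of column A) and equate Σ ρ_i t_i down to z_c; mantle fills any gap and the z_c terms cancel.
Column A: 17.4×2660 + 13.2×2900 + (z_c − 30.6)×3370
Column B: 2.04×0 + 0.835×920 + 7.51×2800 + x×2990 + (z_c − 2.04 − 8.345 − x)×3370
The z_c×3370 term appears on both sides and cancels. Collect the known terms of each column as K = Σ(ρt)_known − 3370 × (depth of known layers): K_A = 84564 − 3370×30.6 = −18558; K_B = 21796.2 − 3370×(2.04 + 8.345) = −13201.25.
Balance: K_A = K_B − x×(3370 − 2990), so x = (K_B − K_A)/(3370 − 2990) = 5356.75/380 = 14.1 km.

14.1 km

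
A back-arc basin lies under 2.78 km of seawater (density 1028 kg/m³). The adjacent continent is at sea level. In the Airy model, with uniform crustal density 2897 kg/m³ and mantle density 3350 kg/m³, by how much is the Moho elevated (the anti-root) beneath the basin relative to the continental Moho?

11.5 km

In Airy isostatic equilibrium: replacing crust with seawater at the top is compensated by replacing crust with mantle at the base: d (ρ_c − ρ_w) = a (ρ_m − ρ_c).
a = d (ρ_c − ρ_w)/(ρ_m − ρ_c) = 2.78 km × 1869/453 = 11.5 km.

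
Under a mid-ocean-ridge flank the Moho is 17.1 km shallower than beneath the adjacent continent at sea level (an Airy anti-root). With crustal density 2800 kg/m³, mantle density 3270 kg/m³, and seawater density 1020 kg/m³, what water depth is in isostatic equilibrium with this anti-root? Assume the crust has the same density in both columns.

4.52 km

Replacing a thickness d of crust by seawater at the top must be balanced by replacing crust with mantle at the base: d (ρ_c − ρ_w) = a (ρ_m − ρ_c).
d = a (ρ_m − ρ_c)/(ρ_c − ρ_w) = 17.1 km × 470/1780 = 4.52 km.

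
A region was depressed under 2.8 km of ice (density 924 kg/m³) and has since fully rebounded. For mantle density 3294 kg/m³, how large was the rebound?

0.785 km

Removing the load lets mantle flow back in; uplift u satisfies ρ_ice t = ρ_m u.
u = t ρ_ice/ρ_m = 2.8 km × 924/3294 = 0.785 km.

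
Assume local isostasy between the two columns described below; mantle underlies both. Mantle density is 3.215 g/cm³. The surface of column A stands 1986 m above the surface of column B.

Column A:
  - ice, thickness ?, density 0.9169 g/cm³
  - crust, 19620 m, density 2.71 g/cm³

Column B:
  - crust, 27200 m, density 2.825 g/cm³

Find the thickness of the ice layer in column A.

Take the compensation level at the base of the deeper column (depth z_c below the surface of column A) and equate Σ ρ_i t_i down to z_c; mantle fills any gap and the z_c terms cancel.
Column A: x×0.9169 + 19620×2.71 + (z_c − 19620 − x)×3.215
Column B: 1986×0 + 27200×2.825 + (z_c − 1986 − 27200)×3.215
The z_c×3.215 term appears on both sides and cancels. Collect the known terms of each column as K = Σ(ρt)_known − 3.215 × (depth of known layers): K_A = 53170.2 − 3.215×19620 = −9908.1; K_B = 76840 − 3.215×(1986 + 27200) = −16992.99.
Balance: K_A − x×(3.215 − 0.9169) = K_B, so x = (K_A − K_B)/(3.215 − 0.9169) = 7084.89/2.2981 = 3080 m.

3080 m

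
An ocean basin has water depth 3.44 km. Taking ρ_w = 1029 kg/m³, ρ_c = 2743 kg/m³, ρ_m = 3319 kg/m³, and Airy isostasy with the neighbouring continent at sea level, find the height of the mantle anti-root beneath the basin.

10.2 km

Equating mass per unit area of the two columns: replacing crust with seawater at the top is compensated by replacing crust with mantle at the base: d (ρ_c − ρ_w) = a (ρ_m − ρ_c).
a = d (ρ_c − ρ_w)/(ρ_m − ρ_c) = 3.44 km × 1714/576 = 10.2 km.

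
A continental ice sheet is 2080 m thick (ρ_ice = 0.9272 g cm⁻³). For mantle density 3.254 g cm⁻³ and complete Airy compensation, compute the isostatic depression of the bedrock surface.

593 m

By Archimedes' principle applied to the lithosphere: the ice load ρ_ice t is balanced by mantle displaced below, ρ_m s.
s = t ρ_ice / ρ_m = 2080 m × 0.9272/3.254 = 593 m.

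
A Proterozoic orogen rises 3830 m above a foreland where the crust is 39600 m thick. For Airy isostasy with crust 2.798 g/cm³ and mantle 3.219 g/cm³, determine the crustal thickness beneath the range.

68900 m

Root depth r = h ρ_c / (ρ_m − ρ_c) = 3830 m × 2.798 / 0.421 = 25450 m.
Total thickness = T + h + r = 39600 m + 3830 m + 25450 m = 68900 m.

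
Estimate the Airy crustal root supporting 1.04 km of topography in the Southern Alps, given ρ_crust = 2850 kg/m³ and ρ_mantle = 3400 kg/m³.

Balancing pressure at the compensation depth: the weight of the topography is balanced by the buoyancy of the root, ρ_c h = (ρ_m − ρ_c) r.
r = h · ρ_c / (ρ_m − ρ_c) = 1.04 km × 2850 / (3400 − 2850) = 5.39 km.

5.39 km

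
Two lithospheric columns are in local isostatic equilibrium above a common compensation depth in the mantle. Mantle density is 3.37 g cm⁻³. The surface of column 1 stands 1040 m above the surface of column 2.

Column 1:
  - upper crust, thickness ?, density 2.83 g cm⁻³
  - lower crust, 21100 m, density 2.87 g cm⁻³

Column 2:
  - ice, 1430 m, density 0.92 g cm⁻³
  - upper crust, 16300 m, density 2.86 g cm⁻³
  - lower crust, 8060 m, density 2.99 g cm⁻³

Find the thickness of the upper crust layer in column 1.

14500 m

Take the compensation level at the base of the deeper column (depth z_c below the surface of column 1) and equate Σ ρ_i t_i down to z_c; mantle fills any gap and the z_c terms cancel.
Column 1: x×2.83 + 21100×2.87 + (z_c − 21100 − x)×3.37
Column 2: 1040×0 + 1430×0.92 + 16300×2.86 + 8060×2.99 + (z_c − 1040 − 25790)×3.37
The z_c×3.37 term appears on both sides and cancels. Collect the known terms of each column as K = Σ(ρt)_known − 3.37 × (depth of known layers): K_1 = 60557 − 3.37×21100 = −10550; K_2 = 72033 − 3.37×(1040 + 25790) = −18384.1.
Balance: K_1 − x×(3.37 − 2.83) = K_2, so x = (K_1 − K_2)/(3.37 − 2.83) = 7834.1/0.54 = 14500 m.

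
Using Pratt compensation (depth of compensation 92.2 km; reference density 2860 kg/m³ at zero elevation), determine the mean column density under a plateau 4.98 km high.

Pratt balance: ρ_ref D = ρ (D + h).
ρ = ρ_ref D/(D + h) = 2860 × 92.2 km/(92.2 km + 4.98 km) = 2710 kg/m³.

2710 kg/m³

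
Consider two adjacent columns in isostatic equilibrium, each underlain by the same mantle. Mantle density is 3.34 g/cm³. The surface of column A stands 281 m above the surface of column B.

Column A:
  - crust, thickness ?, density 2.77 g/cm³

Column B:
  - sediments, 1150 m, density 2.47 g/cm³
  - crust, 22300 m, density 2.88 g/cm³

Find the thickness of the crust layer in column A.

Take the compensation level at the base of the deeper column (depth z_c below the surface of column A) and equate Σ ρ_i t_i down to z_c; mantle fills any gap and the z_c terms cancel.
Column A: x×2.77 + (z_c − 0 − x)×3.34
Column B: 281×0 + 1150×2.47 + 22300×2.88 + (z_c − 281 − 23450)×3.34
The z_c×3.34 term appears on both sides and cancels. Collect the known terms of each column as K = Σ(ρt)_known − 3.34 × (depth of known layers): K_A = 0 − 3.34×0 = 0; K_B = 67064.5 − 3.34×(281 + 23450) = −12197.04.
Balance: K_A − x×(3.34 − 2.77) = K_B, so x = (K_A − K_B)/(3.34 − 2.77) = 12197/0.57 = 21400 m.

21400 m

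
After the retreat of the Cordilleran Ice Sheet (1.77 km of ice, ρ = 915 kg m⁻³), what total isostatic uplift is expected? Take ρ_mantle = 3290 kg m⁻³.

Removing the load lets mantle flow back in; uplift u satisfies ρ_ice t = ρ_m u.
u = t ρ_ice/ρ_m = 1.77 km × 915/3290 = 0.492 km.

0.492 km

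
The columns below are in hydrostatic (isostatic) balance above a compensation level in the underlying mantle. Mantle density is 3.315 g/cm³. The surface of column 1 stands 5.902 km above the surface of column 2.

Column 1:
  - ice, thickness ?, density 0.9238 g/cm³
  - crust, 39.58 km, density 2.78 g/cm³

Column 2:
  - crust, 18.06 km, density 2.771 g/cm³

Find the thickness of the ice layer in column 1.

3.44 km

Take the compensation level at the base of the deeper column (depth z_c below the surface of column 1) and equate Σ ρ_i t_i down to z_c; mantle fills any gap and the z_c terms cancel.
Column 1: x×0.9238 + 39.58×2.78 + (z_c − 39.58 − x)×3.315
Column 2: 5.902×0 + 18.06×2.771 + (z_c − 5.902 − 18.06)×3.315
The z_c×3.315 term appears on both sides and cancels. Collect the known terms of each column as K = Σ(ρt)_known − 3.315 × (depth of known layers): K_1 = 110.0324 − 3.315×39.58 = −21.1753; K_2 = 50.04426 − 3.315×(5.902 + 18.06) = −29.38977.
Balance: K_1 − x×(3.315 − 0.9238) = K_2, so x = (K_1 − K_2)/(3.315 − 0.9238) = 8.21447/2.3912 = 3.44 km.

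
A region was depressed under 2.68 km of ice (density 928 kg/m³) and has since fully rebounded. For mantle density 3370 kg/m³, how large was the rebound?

Removing the load lets mantle flow back in; uplift u satisfies ρ_ice t = ρ_m u.
u = t ρ_ice/ρ_m = 2.68 km × 928/3370 = 0.738 km.

0.738 km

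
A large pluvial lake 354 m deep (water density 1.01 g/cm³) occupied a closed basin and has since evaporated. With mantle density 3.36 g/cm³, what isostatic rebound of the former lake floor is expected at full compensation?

u = d ρ_w/ρ_m = 354 m × 1.01/3.36 = 106 m.

106 m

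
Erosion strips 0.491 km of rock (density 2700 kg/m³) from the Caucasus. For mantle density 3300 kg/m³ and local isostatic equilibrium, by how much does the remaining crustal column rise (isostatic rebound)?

0.402 km

Unloading: uplift u = e ρ_c/ρ_m = 0.491 km × 2700/3300 = 0.402 km.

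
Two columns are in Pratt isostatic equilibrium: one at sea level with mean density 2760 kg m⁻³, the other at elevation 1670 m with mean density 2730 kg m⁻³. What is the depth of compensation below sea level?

ρ_ref D = ρ (D + h) → D (ρ_ref − ρ) = ρ h.
D = ρ h/(ρ_ref − ρ) = 2730 × 1670 m/(2760 − 2730) = 152000 m.

152000 m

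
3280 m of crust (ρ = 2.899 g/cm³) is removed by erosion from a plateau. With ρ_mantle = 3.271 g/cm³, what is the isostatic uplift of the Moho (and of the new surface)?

2910 m

Unloading: uplift u = e ρ_c/ρ_m = 3280 m × 2.899/3.271 = 2910 m.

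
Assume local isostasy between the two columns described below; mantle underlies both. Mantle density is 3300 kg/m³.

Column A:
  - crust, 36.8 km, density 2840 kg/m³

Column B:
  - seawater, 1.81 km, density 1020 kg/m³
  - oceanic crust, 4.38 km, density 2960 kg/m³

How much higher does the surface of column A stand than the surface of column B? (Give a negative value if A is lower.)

For any compensation level in the mantle, the mantle terms cancel and isostasy reduces to e = (Σt_A − Σt_B) − (Σ(ρt)_A − Σ(ρt)_B) / ρ_m.
Σt_A = 36.8 km; Σt_B = 6.19 km; Σ(ρt)_A = 104512; Σ(ρt)_B = 14811 (in km·kg/m³).
e = (36.8 − 6.19) − (104512 − 14811) / 3300 = 3.43 km.

3.43 km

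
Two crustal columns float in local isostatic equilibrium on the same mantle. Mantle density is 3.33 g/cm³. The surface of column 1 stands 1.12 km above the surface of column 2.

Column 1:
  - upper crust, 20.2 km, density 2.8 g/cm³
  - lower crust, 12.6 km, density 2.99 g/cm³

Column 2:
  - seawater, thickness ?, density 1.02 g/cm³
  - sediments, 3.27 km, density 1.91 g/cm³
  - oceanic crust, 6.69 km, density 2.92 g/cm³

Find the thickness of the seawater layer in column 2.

1.68 km

Take the compensation level at the base of the deeper column (depth z_c below the surface of column 1) and equate Σ ρ_i t_i down to z_c; mantle fills any gap and the z_c terms cancel.
Column 1: 20.2×2.8 + 12.6×2.99 + (z_c − 32.8)×3.33
Column 2: 1.12×0 + x×1.02 + 3.27×1.91 + 6.69×2.92 + (z_c − 1.12 − 9.96 − x)×3.33
The z_c×3.33 term appears on both sides and cancels. Collect the known terms of each column as K = Σ(ρt)_known − 3.33 × (depth of known layers): K_1 = 94.234 − 3.33×32.8 = −14.99; K_2 = 25.7805 − 3.33×(1.12 + 9.96) = −11.1159.
Balance: K_1 = K_2 − x×(3.33 − 1.02), so x = (K_2 − K_1)/(3.33 − 1.02) = 3.8741/2.31 = 1.68 km.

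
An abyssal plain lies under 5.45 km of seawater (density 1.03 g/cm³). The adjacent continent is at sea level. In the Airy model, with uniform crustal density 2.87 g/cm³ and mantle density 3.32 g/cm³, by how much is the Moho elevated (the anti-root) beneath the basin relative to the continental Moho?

22.3 km

In Airy isostatic equilibrium: replacing crust with seawater at the top is compensated by replacing crust with mantle at the base: d (ρ_c − ρ_w) = a (ρ_m − ρ_c).
a = d (ρ_c − ρ_w)/(ρ_m − ρ_c) = 5.45 km × 1.84/0.45 = 22.3 km.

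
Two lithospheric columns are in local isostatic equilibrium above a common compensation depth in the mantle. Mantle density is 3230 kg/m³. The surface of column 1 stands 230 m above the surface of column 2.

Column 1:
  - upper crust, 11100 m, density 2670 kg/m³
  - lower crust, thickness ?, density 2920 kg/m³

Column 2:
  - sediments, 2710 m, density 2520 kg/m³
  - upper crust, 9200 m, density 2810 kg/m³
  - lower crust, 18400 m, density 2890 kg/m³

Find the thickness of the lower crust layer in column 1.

Take the compensation level at the base of the deeper column (depth z_c below the surface of column 1) and equate Σ ρ_i t_i down to z_c; mantle fills any gap and the z_c terms cancel.
Column 1: 11100×2670 + x×2920 + (z_c − 11100 − x)×3230
Column 2: 230×0 + 2710×2520 + 9200×2810 + 18400×2890 + (z_c − 230 − 30310)×3230
The z_c×3230 term appears on both sides and cancels. Collect the known terms of each column as K = Σ(ρt)_known − 3230 × (depth of known layers): K_1 = 29637000 − 3230×11100 = −6216000; K_2 = 85857200 − 3230×(230 + 30310) = −12787000.
Balance: K_1 − x×(3230 − 2920) = K_2, so x = (K_1 − K_2)/(3230 − 2920) = 6571000/310 = 21200 m.

21200 m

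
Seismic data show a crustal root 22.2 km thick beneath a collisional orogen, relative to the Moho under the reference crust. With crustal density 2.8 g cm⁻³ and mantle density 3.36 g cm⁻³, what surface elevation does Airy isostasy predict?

4.44 km

By Archimedes' principle applied to the lithosphere: ρ_c h = (ρ_m − ρ_c) r.
h = r (ρ_m − ρ_c) / ρ_c = 22.2 km × (3.36 − 2.8) / 2.8 = 4.44 km.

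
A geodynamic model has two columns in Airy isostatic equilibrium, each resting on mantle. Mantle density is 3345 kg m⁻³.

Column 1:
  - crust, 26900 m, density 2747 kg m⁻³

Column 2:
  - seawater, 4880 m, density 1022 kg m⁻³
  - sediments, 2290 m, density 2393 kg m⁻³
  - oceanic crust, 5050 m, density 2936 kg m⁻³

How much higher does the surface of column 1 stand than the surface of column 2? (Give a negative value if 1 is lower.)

151 m

For any compensation level in the mantle, the mantle terms cancel and isostasy reduces to e = (Σt_1 − Σt_2) − (Σ(ρt)_1 − Σ(ρt)_2) / ρ_m.
Σt_1 = 26900 m; Σt_2 = 12220 m; Σ(ρt)_1 = 73894300; Σ(ρt)_2 = 25294130 (in m·kg m⁻³).
e = (26900 − 12220) − (73894300 − 25294130) / 3345 = 151 m.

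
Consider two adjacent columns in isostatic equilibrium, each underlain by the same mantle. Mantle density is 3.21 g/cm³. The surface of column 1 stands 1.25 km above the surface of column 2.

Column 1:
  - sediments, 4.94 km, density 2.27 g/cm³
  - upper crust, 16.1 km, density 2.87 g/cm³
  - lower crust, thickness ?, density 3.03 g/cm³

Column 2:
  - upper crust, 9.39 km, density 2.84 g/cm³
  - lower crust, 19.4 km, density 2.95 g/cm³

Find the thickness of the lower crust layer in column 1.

Take the compensation level at the base of the deeper column (depth z_c below the surface of column 1) and equate Σ ρ_i t_i down to z_c; mantle fills any gap and the z_c terms cancel.
Column 1: 4.94×2.27 + 16.1×2.87 + x×3.03 + (z_c − 21.04 − x)×3.21
Column 2: 1.25×0 + 9.39×2.84 + 19.4×2.95 + (z_c − 1.25 − 28.79)×3.21
The z_c×3.21 term appears on both sides and cancels. Collect the known terms of each column as K = Σ(ρt)_known − 3.21 × (depth of known layers): K_1 = 57.4208 − 3.21×21.04 = −10.1176; K_2 = 83.8976 − 3.21×(1.25 + 28.79) = −12.5308.
Balance: K_1 − x×(3.21 − 3.03) = K_2, so x = (K_1 − K_2)/(3.21 − 3.03) = 2.4132/0.18 = 13.4 km.

13.4 km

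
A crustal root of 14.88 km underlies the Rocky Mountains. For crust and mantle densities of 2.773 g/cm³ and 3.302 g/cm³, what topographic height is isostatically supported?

Equating mass per unit area of the two columns: ρ_c h = (ρ_m − ρ_c) r.
h = r (ρ_m − ρ_c) / ρ_c = 14.88 km × (3.302 − 2.773) / 2.773 = 2.84 km.

2.84 km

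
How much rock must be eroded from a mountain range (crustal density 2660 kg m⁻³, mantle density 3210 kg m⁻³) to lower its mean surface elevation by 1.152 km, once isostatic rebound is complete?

Net drop Δ = e − u = e − e ρ_c/ρ_m = e (ρ_m − ρ_c)/ρ_m.
e = Δ ρ_m/(ρ_m − ρ_c) = 1.152 km × 3210/550 = 6.72 km.

6.72 km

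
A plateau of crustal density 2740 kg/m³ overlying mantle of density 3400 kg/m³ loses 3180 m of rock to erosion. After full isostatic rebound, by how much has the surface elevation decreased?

617 m

Rebound u = e ρ_c/ρ_m = 3180 m × 2740/3400 = 2563 m.
Net surface drop = e − u = 3180 m − 2563 m = e (ρ_m − ρ_c)/ρ_m = 617 m.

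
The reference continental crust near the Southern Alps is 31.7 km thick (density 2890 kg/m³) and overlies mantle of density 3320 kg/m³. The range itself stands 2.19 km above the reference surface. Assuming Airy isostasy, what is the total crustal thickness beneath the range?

48.6 km

Root depth r = h ρ_c / (ρ_m − ρ_c) = 2.19 km × 2890 / 430 = 14.72 km.
Total thickness = T + h + r = 31.7 km + 2.19 km + 14.72 km = 48.6 km.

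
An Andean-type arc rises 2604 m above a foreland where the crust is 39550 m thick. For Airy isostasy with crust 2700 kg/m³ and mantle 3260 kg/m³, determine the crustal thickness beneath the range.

54700 m

Root depth r = h ρ_c / (ρ_m − ρ_c) = 2604 m × 2700 / 560 = 12560 m.
Total thickness = T + h + r = 39550 m + 2604 m + 12560 m = 54700 m.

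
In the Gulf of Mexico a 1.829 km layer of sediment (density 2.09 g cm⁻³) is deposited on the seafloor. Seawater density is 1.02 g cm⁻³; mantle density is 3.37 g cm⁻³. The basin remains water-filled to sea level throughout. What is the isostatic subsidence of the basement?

Submarine loading: the sediment displaces seawater, and the subsidence is in turn flooded, so s (ρ_m − ρ_w) = t (ρ_sed − ρ_w).
s = 1.829 km × (2.09 − 1.02) / (3.37 − 1.02) = 0.833 km.

0.833 km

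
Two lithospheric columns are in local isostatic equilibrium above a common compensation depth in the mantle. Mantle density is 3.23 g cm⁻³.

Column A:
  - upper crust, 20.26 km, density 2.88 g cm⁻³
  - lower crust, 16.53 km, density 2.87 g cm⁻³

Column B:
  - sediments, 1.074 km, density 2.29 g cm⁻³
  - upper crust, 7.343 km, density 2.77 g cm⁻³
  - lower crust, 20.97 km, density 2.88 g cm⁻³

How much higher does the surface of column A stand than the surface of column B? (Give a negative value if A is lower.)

For any compensation level in the mantle, the mantle terms cancel and isostasy reduces to e = (Σt_A − Σt_B) − (Σ(ρt)_A − Σ(ρt)_B) / ρ_m.
Σt_A = 36.79 km; Σt_B = 29.387 km; Σ(ρt)_A = 105.7899; Σ(ρt)_B = 83.19317 (in km·g cm⁻³).
e = (36.79 − 29.387) − (105.7899 − 83.19317) / 3.23 = 0.407 km.

0.407 km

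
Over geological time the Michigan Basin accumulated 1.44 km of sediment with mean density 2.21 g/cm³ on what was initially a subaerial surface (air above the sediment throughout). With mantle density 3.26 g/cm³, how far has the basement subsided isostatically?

Subaerial load: s = t ρ_sed / ρ_m = 1.44 km × 2.21/3.26 = 0.976 km.

0.976 km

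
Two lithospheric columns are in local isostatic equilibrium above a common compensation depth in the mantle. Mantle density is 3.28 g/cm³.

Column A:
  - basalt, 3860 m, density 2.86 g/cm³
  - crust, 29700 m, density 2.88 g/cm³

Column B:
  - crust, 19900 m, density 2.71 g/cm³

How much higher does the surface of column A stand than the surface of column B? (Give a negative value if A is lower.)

658 m

For any compensation level in the mantle, the mantle terms cancel and isostasy reduces to e = (Σt_A − Σt_B) − (Σ(ρt)_A − Σ(ρt)_B) / ρ_m.
Σt_A = 33560 m; Σt_B = 19900 m; Σ(ρt)_A = 96575.6; Σ(ρt)_B = 53929 (in m·g/cm³).
e = (33560 − 19900) − (96575.6 − 53929) / 3.28 = 658 m.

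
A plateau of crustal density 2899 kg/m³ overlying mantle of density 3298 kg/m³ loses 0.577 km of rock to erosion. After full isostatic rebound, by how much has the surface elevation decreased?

0.0698 km

Rebound u = e ρ_c/ρ_m = 0.577 km × 2899/3298 = 0.5072 km.
Net surface drop = e − u = 0.577 km − 0.5072 km = e (ρ_m − ρ_c)/ρ_m = 0.0698 km.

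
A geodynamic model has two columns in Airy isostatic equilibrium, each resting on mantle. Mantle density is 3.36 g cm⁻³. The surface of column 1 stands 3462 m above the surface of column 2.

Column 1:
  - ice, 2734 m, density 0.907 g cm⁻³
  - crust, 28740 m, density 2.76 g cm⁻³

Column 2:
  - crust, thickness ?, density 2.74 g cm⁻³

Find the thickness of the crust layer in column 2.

19900 m

Take the compensation level at the base of the deeper column (depth z_c below the surface of column 1) and equate Σ ρ_i t_i down to z_c; mantle fills any gap and the z_c terms cancel.
Column 1: 2734×0.907 + 28740×2.76 + (z_c − 31474)×3.36
Column 2: 3462×0 + x×2.74 + (z_c − 3462 − 0 − x)×3.36
The z_c×3.36 term appears on both sides and cancels. Collect the known terms of each column as K = Σ(ρt)_known − 3.36 × (depth of known layers): K_1 = 81802.138 − 3.36×31474 = −23950.502; K_2 = 0 − 3.36×(3462 + 0) = −11632.32.
Balance: K_1 = K_2 − x×(3.36 − 2.74), so x = (K_2 − K_1)/(3.36 − 2.74) = 12318.2/0.62 = 19900 m.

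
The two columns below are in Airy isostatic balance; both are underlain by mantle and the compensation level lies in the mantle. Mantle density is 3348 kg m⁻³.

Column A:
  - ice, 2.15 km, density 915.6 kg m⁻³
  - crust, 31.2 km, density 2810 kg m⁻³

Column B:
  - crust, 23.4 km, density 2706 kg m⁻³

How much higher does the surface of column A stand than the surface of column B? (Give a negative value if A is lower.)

2.09 km

For any compensation level in the mantle, the mantle terms cancel and isostasy reduces to e = (Σt_A − Σt_B) − (Σ(ρt)_A − Σ(ρt)_B) / ρ_m.
Σt_A = 33.35 km; Σt_B = 23.4 km; Σ(ρt)_A = 89640.54; Σ(ρt)_B = 63320.4 (in km·kg m⁻³).
e = (33.35 − 23.4) − (89640.54 − 63320.4) / 3348 = 2.09 km.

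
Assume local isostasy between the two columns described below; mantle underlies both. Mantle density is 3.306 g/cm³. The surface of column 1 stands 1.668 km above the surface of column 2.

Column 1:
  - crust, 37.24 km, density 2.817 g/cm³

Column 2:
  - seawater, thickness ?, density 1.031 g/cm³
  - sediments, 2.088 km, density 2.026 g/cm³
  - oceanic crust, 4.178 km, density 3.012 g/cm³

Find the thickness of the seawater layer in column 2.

3.87 km

Take the compensation level at the base of the deeper column (depth z_c below the surface of column 1) and equate Σ ρ_i t_i down to z_c; mantle fills any gap and the z_c terms cancel.
Column 1: 37.24×2.817 + (z_c − 37.24)×3.306
Column 2: 1.668×0 + x×1.031 + 2.088×2.026 + 4.178×3.012 + (z_c − 1.668 − 6.266 − x)×3.306
The z_c×3.306 term appears on both sides and cancels. Collect the known terms of each column as K = Σ(ρt)_known − 3.306 × (depth of known layers): K_1 = 104.90508 − 3.306×37.24 = −18.21036; K_2 = 16.814424 − 3.306×(1.668 + 6.266) = −9.41538.
Balance: K_1 = K_2 − x×(3.306 − 1.031), so x = (K_2 − K_1)/(3.306 − 1.031) = 8.79498/2.275 = 3.87 km.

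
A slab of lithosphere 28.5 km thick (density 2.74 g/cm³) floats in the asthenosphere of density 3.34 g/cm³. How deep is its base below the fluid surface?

Draft d = t ρ_obj/ρ_fluid = 28.5 km × 2.74/3.34 = 23.4 km.

23.4 km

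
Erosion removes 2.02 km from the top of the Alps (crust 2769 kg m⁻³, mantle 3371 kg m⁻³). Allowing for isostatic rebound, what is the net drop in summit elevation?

0.361 km

Rebound u = e ρ_c/ρ_m = 2.02 km × 2769/3371 = 1.659 km.
Net surface drop = e − u = 2.02 km − 1.659 km = e (ρ_m − ρ_c)/ρ_m = 0.361 km.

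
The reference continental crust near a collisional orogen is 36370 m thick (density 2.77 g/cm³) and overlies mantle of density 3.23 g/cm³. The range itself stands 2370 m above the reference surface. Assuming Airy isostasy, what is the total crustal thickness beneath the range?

Root depth r = h ρ_c / (ρ_m − ρ_c) = 2370 m × 2.77 / 0.46 = 14270 m.
Total thickness = T + h + r = 36370 m + 2370 m + 14270 m = 53000 m.

53000 m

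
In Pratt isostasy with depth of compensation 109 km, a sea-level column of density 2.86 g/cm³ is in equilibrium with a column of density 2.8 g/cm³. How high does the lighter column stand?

2.34 km

ρ_ref D = ρ (D + h) → h = D (ρ_ref − ρ)/ρ.
h = 109 km × (2.86 − 2.8)/2.8 = 2.34 km.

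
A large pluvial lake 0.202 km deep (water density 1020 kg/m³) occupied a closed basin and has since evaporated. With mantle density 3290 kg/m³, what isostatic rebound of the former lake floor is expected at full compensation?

0.0626 km

u = d ρ_w/ρ_m = 0.202 km × 1020/3290 = 0.0626 km.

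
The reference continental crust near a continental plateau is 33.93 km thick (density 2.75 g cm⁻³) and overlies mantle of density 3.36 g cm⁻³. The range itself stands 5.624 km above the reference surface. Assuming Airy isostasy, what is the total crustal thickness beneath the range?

64.9 km

Root depth r = h ρ_c / (ρ_m − ρ_c) = 5.624 km × 2.75 / 0.61 = 25.35 km.
Total thickness = T + h + r = 33.93 km + 5.624 km + 25.35 km = 64.9 km.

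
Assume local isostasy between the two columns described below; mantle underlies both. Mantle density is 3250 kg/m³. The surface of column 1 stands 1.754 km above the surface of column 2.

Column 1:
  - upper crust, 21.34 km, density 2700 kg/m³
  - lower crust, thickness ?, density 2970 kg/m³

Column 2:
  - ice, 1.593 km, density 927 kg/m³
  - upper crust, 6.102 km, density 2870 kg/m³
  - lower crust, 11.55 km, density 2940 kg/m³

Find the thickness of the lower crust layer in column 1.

12.7 km

Take the compensation level at the base of the deeper column (depth z_c below the surface of column 1) and equate Σ ρ_i t_i down to z_c; mantle fills any gap and the z_c terms cancel.
Column 1: 21.34×2700 + x×2970 + (z_c − 21.34 − x)×3250
Column 2: 1.754×0 + 1.593×927 + 6.102×2870 + 11.55×2940 + (z_c − 1.754 − 19.245)×3250
The z_c×3250 term appears on both sides and cancels. Collect the known terms of each column as K = Σ(ρt)_known − 3250 × (depth of known layers): K_1 = 57618 − 3250×21.34 = −11737; K_2 = 52946.451 − 3250×(1.754 + 19.245) = −15300.299.
Balance: K_1 − x×(3250 − 2970) = K_2, so x = (K_1 − K_2)/(3250 − 2970) = 3563.3/280 = 12.7 km.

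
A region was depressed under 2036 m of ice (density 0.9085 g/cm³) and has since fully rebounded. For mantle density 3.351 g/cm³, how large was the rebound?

Removing the load lets mantle flow back in; uplift u satisfies ρ_ice t = ρ_m u.
u = t ρ_ice/ρ_m = 2036 m × 0.9085/3.351 = 552 m.

552 m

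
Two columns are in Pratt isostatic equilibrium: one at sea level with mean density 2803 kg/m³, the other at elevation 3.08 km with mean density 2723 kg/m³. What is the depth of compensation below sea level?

ρ_ref D = ρ (D + h) → D (ρ_ref − ρ) = ρ h.
D = ρ h/(ρ_ref − ρ) = 2723 × 3.08 km/(2803 − 2723) = 105 km.

105 km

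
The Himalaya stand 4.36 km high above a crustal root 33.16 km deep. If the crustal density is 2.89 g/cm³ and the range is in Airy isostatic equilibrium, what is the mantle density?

3.27 g/cm³

Airy balance: ρ_c h = (ρ_m − ρ_c) r → ρ_m = ρ_c (1 + h/r).
ρ_m = 2.89 × (1 + 4.36 km/33.16 km) = 3.27 g/cm³.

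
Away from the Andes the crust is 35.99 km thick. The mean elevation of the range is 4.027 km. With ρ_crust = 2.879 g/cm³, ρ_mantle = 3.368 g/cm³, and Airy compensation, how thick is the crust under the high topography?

63.7 km

Root depth r = h ρ_c / (ρ_m − ρ_c) = 4.027 km × 2.879 / 0.489 = 23.71 km.
Total thickness = T + h + r = 35.99 km + 4.027 km + 23.71 km = 63.7 km.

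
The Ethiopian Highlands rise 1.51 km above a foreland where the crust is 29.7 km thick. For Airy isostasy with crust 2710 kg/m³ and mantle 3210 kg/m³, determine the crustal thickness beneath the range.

Root depth r = h ρ_c / (ρ_m − ρ_c) = 1.51 km × 2710 / 500 = 8.184 km.
Total thickness = T + h + r = 29.7 km + 1.51 km + 8.184 km = 39.4 km.

39.4 km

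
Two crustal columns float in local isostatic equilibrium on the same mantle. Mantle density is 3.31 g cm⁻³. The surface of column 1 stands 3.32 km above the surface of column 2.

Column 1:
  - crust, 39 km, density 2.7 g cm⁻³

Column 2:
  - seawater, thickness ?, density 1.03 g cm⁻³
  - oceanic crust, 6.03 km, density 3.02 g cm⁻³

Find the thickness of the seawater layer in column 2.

4.85 km

Take the compensation level at the base of the deeper column (depth z_c below the surface of column 1) and equate Σ ρ_i t_i down to z_c; mantle fills any gap and the z_c terms cancel.
Column 1: 39×2.7 + (z_c − 39)×3.31
Column 2: 3.32×0 + x×1.03 + 6.03×3.02 + (z_c − 3.32 − 6.03 − x)×3.31
The z_c×3.31 term appears on both sides and cancels. Collect the known terms of each column as K = Σ(ρt)_known − 3.31 × (depth of known layers): K_1 = 105.3 − 3.31×39 = −23.79; K_2 = 18.2106 − 3.31×(3.32 + 6.03) = −12.7379.
Balance: K_1 = K_2 − x×(3.31 − 1.03), so x = (K_2 − K_1)/(3.31 − 1.03) = 11.0521/2.28 = 4.85 km.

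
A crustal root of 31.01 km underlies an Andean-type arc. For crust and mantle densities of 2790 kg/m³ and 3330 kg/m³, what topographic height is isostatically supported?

Equating mass per unit area of the two columns: ρ_c h = (ρ_m − ρ_c) r.
h = r (ρ_m − ρ_c) / ρ_c = 31.01 km × (3330 − 2790) / 2790 = 6 km.

6 km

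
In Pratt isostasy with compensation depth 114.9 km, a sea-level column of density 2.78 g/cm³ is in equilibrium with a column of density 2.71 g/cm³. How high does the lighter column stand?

ρ_ref D = ρ (D + h) → h = D (ρ_ref − ρ)/ρ.
h = 114.9 km × (2.78 − 2.71)/2.71 = 2.97 km.

2.97 km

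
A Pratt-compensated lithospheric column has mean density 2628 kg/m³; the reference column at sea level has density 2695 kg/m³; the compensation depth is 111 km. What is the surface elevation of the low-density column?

ρ_ref D = ρ (D + h) → h = D (ρ_ref − ρ)/ρ.
h = 111 km × (2695 − 2628)/2628 = 2.83 km.

2.83 km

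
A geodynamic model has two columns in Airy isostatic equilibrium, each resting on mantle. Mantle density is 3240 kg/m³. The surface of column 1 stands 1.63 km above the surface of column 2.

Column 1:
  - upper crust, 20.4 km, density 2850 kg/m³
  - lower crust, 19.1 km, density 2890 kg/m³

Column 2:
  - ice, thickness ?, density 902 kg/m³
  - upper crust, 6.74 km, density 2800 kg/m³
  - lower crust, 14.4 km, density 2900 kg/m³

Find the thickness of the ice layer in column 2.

Take the compensation level at the base of the deeper column (depth z_c below the surface of column 1) and equate Σ ρ_i t_i down to z_c; mantle fills any gap and the z_c terms cancel.
Column 1: 20.4×2850 + 19.1×2890 + (z_c − 39.5)×3240
Column 2: 1.63×0 + x×902 + 6.74×2800 + 14.4×2900 + (z_c − 1.63 − 21.14 − x)×3240
The z_c×3240 term appears on both sides and cancels. Collect the known terms of each column as K = Σ(ρt)_known − 3240 × (depth of known layers): K_1 = 113339 − 3240×39.5 = −14641; K_2 = 60632 − 3240×(1.63 + 21.14) = −13142.8.
Balance: K_1 = K_2 − x×(3240 − 902), so x = (K_2 − K_1)/(3240 − 902) = 1498.2/2338 = 0.641 km.

0.641 km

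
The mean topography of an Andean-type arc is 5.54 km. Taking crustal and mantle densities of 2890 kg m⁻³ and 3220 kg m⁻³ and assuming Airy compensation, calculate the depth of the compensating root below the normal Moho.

48.5 km

For local isostatic compensation: the weight of the topography is balanced by the buoyancy of the root, ρ_c h = (ρ_m − ρ_c) r.
r = h · ρ_c / (ρ_m − ρ_c) = 5.54 km × 2890 / (3220 − 2890) = 48.5 km.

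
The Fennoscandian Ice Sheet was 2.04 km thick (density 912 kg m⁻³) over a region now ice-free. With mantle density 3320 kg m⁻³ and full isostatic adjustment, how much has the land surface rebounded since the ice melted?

0.56 km

Removing the load lets mantle flow back in; uplift u satisfies ρ_ice t = ρ_m u.
u = t ρ_ice/ρ_m = 2.04 km × 912/3320 = 0.56 km.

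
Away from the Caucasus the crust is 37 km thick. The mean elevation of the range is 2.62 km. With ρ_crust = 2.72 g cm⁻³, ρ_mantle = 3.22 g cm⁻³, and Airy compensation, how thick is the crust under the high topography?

53.9 km

Root depth r = h ρ_c / (ρ_m − ρ_c) = 2.62 km × 2.72 / 0.5 = 14.25 km.
Total thickness = T + h + r = 37 km + 2.62 km + 14.25 km = 53.9 km.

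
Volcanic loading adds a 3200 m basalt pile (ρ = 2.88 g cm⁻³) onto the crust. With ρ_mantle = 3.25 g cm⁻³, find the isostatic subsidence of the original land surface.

2840 m

Subaerial loading: s = t ρ_load / ρ_m.
s = 3200 m × 2.88/3.25 = 2840 m.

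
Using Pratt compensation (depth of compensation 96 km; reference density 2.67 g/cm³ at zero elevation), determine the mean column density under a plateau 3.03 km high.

2.59 g/cm³

Pratt balance: ρ_ref D = ρ (D + h).
ρ = ρ_ref D/(D + h) = 2.67 × 96 km/(96 km + 3.03 km) = 2.59 g/cm³.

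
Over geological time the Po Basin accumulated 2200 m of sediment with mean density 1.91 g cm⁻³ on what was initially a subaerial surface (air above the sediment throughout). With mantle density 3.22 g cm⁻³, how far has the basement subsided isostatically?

1300 m

Subaerial load: s = t ρ_sed / ρ_m = 2200 m × 1.91/3.22 = 1300 m.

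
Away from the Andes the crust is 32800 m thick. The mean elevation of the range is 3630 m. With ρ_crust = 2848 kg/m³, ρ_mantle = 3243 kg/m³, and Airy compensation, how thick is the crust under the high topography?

Root depth r = h ρ_c / (ρ_m − ρ_c) = 3630 m × 2848 / 395 = 26170 m.
Total thickness = T + h + r = 32800 m + 3630 m + 26170 m = 62600 m.

62600 m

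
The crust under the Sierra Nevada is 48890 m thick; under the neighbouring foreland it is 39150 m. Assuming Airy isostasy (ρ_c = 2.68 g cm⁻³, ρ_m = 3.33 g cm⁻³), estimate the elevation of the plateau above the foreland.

Excess crust Δ = 48890 m − 39150 m = 9740 m, split between elevation h and root r with h + r = Δ.
Airy balance ρ_c h = (ρ_m − ρ_c) r gives r = h ρ_c/(ρ_m − ρ_c), so h (1 + ρ_c/(ρ_m − ρ_c)) = Δ, i.e. h = Δ (ρ_m − ρ_c)/ρ_m.
h = 9740 m × 0.65/3.33 = 1900 m.

1900 m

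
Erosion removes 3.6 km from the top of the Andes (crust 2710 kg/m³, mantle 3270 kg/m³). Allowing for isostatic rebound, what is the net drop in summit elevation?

Rebound u = e ρ_c/ρ_m = 3.6 km × 2710/3270 = 2.983 km.
Net surface drop = e − u = 3.6 km − 2.983 km = e (ρ_m − ρ_c)/ρ_m = 0.617 km.

0.617 km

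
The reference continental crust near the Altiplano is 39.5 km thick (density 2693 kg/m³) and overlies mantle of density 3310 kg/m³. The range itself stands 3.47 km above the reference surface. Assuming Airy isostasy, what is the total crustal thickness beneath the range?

Root depth r = h ρ_c / (ρ_m − ρ_c) = 3.47 km × 2693 / 617 = 15.15 km.
Total thickness = T + h + r = 39.5 km + 3.47 km + 15.15 km = 58.1 km.

58.1 km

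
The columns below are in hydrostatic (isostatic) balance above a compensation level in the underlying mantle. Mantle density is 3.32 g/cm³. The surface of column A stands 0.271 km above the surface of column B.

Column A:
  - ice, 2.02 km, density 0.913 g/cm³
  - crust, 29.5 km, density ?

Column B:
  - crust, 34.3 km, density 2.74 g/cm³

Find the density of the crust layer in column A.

Take the compensation level at the base of the deeper column (depth z_c below the surface of column A) and equate Σ ρ_i t_i down to z_c; mantle fills any gap and the z_c terms cancel.
Column A: 2.02×0.913 + 29.5×ρ + (z_c − 31.52)×3.32
Column B: 0.271×0 + 34.3×2.74 + (z_c − 0.271 − 34.3)×3.32
The z_c×3.32 term appears on both sides and cancels. Collect the known terms of each column as K = Σ(ρt)_known − 3.32 × (depth of known layers): K_A = 1.84426 − 3.32×31.52 = −102.80214; K_B = 93.982 − 3.32×(0.271 + 34.3) = −20.79372.
Balance: K_A + 29.5×ρ = K_B, so ρ = (K_B − K_A)/29.5 = 82.0084/29.5 = 2.78 g/cm³.

2.78 g/cm³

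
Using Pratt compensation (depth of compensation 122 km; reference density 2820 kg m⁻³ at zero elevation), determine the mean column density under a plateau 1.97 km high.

2780 kg m⁻³

Pratt balance: ρ_ref D = ρ (D + h).
ρ = ρ_ref D/(D + h) = 2820 × 122 km/(122 km + 1.97 km) = 2780 kg m⁻³.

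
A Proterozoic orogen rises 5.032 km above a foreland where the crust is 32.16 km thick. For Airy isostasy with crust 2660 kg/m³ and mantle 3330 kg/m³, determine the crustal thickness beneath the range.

Root depth r = h ρ_c / (ρ_m − ρ_c) = 5.032 km × 2660 / 670 = 19.98 km.
Total thickness = T + h + r = 32.16 km + 5.032 km + 19.98 km = 57.2 km.

57.2 km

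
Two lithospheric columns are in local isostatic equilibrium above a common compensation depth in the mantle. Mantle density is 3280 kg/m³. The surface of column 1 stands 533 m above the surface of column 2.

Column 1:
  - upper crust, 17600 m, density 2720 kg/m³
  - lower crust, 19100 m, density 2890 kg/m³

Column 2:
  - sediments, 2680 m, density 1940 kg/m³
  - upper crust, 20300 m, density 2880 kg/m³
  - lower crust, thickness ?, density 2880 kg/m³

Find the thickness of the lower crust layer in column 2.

Take the compensation level at the base of the deeper column (depth z_c below the surface of column 1) and equate Σ ρ_i t_i down to z_c; mantle fills any gap and the z_c terms cancel.
Column 1: 17600×2720 + 19100×2890 + (z_c − 36700)×3280
Column 2: 533×0 + 2680×1940 + 20300×2880 + x×2880 + (z_c − 533 − 22980 − x)×3280
The z_c×3280 term appears on both sides and cancels. Collect the known terms of each column as K = Σ(ρt)_known − 3280 × (depth of known layers): K_1 = 103071000 − 3280×36700 = −17305000; K_2 = 63663200 − 3280×(533 + 22980) = −13459440.
Balance: K_1 = K_2 − x×(3280 − 2880), so x = (K_2 − K_1)/(3280 − 2880) = 3845560/400 = 9610 m.

9610 m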